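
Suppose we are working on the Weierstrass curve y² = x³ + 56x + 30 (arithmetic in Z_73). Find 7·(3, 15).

Write G = (3, 15).
Double-and-add on 7 = (111)₂. Start with G = (3, 15) for the leading 1-bit.
double: tangent at (3, 15): λ = (3·3² + 56)/(2·15) ≡ 10/30. 30⁻¹ ≡ 56 (mod 73), so λ ≡ 10·56 ≡ 49.
  x = λ² - 3 - 3 = 2401 - 6 ≡ 59; y = λ·(3 - 59) - 15 ≡ 15. → (59, 15)
add G: (59, 15) + (3, 15). λ = (15 - 15)/(3 - 59) ≡ 0/17 mod 73. 17⁻¹ ≡ 43 (mod 73), so λ ≡ 0.
  x = λ² - 59 - 3 = 0 - 62 ≡ 11; y = λ·(59 - 11) - 15 ≡ 58. → (11, 58)
double: tangent at (11, 58): λ = (3·11² + 56)/(2·58) ≡ 54/43. 43⁻¹ ≡ 17 (mod 73) since 43·17 = 731 ≡ 1, so λ ≡ 54·17 ≡ 42.
  x = λ² - 11 - 11 = 1764 - 22 ≡ 63; y = λ·(11 - 63) - 58 ≡ 21. → (63, 21)
add G: (63, 21) + (3, 15). λ = (15 - 21)/(3 - 63) ≡ 67/13 mod 73. 13⁻¹ ≡ 45 (mod 73) since 13·45 = 585 ≡ 1, so λ ≡ 22.
  x = λ² - 63 - 3 = 484 - 66 ≡ 53; y = λ·(63 - 53) - 21 ≡ 53. → (53, 53)

(53, 53)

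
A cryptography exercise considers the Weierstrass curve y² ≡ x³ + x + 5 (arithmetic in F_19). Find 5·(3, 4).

O

Write P = (3, 4).
Double-and-add on 5 = (101)₂. Start with P = (3, 4) for the leading 1-bit.
double: tangent at (3, 4): λ = (3·3² + 1)/(2·4) ≡ 9/8. 8⁻¹ ≡ 12 (mod 19) since 8·12 = 96 ≡ 1, so λ ≡ 9·12 ≡ 13.
  x = λ² - 3 - 3 = 169 - 6 ≡ 11; y = λ·(3 - 11) - 4 ≡ 6. → (11, 6)
double: tangent at (11, 6): λ = (3·11² + 1)/(2·6) ≡ 3/12. 12⁻¹ ≡ 8 (mod 19), so λ ≡ 3·8 ≡ 5.
  x = λ² - 11 - 11 = 25 - 22 ≡ 3; y = λ·(11 - 3) - 6 ≡ 15. → (3, 15)
add P: (3, 15) + (3, 4): same x and y₁ ≡ -y₂, so the sum is the point at infinity.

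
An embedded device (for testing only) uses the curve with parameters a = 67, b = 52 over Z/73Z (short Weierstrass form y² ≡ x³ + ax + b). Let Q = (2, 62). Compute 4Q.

Double-and-add on 4 = (100)₂. Start with Q = (2, 62) for the leading 1-bit.
double: tangent at (2, 62): λ = (3·2² + 67)/(2·62) ≡ 6/51. 51⁻¹ ≡ 63 (mod 73) since 51·63 = 3213 ≡ 1, so λ ≡ 6·63 ≡ 13.
  x = λ² - 2 - 2 = 169 - 4 ≡ 19; y = λ·(2 - 19) - 62 ≡ 9. → (19, 9)
double: tangent at (19, 9): λ = (3·19² + 67)/(2·9) ≡ 55/18. 18⁻¹ ≡ 69 (mod 73) since 18·69 = 1242 ≡ 1, so λ ≡ 55·69 ≡ 72.
  x = λ² - 19 - 19 = 5184 - 38 ≡ 36; y = λ·(19 - 36) - 9 ≡ 8. → (36, 8)

(36, 8)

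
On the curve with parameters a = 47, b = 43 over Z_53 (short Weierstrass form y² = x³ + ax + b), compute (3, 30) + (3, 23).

O

The two points share x = 3 and their y-coordinates satisfy 30 + 23 ≡ 0 (mod 53), so they are inverses. Their sum is O.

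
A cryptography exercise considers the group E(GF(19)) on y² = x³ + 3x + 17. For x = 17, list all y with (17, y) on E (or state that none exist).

x³ + 3x + 17 = 4981 ≡ 3 (mod 19).
3 is a non-residue mod 19; no y exists.

none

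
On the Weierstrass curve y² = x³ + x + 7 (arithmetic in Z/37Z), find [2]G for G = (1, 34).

(19, 15)

tangent at (1, 34): λ = (3·1² + 1)/(2·34) ≡ 4/31. 31⁻¹ ≡ 6 (mod 37), so λ ≡ 4·6 ≡ 24.
  x = λ² - 1 - 1 = 576 - 2 ≡ 19; y = λ·(1 - 19) - 34 ≡ 15. → (19, 15)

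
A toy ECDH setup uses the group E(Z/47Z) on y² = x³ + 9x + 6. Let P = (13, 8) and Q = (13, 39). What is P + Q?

O

The two points share x = 13 and their y-coordinates satisfy 8 + 39 ≡ 0 (mod 47), so they are inverses. Their sum is ∞.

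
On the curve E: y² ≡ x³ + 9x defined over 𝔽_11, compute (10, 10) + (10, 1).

The two points share x = 10 and their y-coordinates satisfy 10 + 1 ≡ 0 (mod 11), so they are inverses. Their sum is O.

O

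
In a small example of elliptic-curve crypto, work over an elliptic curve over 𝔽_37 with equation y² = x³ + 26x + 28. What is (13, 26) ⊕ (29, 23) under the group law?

(29, 14)

(13, 26) + (29, 23). λ = (23 - 26)/(29 - 13) ≡ 34/16 mod 37. 16⁻¹ ≡ 7 (mod 37) since 16·7 = 112 ≡ 1, so λ ≡ 16.
  x = λ² - 13 - 29 = 256 - 42 ≡ 29; y = λ·(13 - 29) - 26 ≡ 14. → (29, 14)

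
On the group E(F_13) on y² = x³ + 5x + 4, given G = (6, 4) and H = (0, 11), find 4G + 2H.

(0, 11)

First 4G:
Repeated addition: build up to 4G.
2G: tangent at (6, 4): λ = (3·6² + 5)/(2·4) ≡ 9/8. 8⁻¹ ≡ 5 (mod 13) since 8·5 = 40 ≡ 1, so λ ≡ 9·5 ≡ 6.
  x = λ² - 6 - 6 = 36 - 12 ≡ 11; y = λ·(6 - 11) - 4 ≡ 5. → (11, 5)
3G: (11, 5) + (6, 4). λ = (4 - 5)/(6 - 11) ≡ 12/8 mod 13. 8⁻¹ ≡ 5 (mod 13) since 8·5 = 40 ≡ 1, so λ ≡ 8.
  x = λ² - 11 - 6 = 64 - 17 ≡ 8; y = λ·(11 - 8) - 5 ≡ 6. → (8, 6)
4G: (8, 6) + (6, 4). λ = (4 - 6)/(6 - 8) ≡ 11/11 mod 13. 11⁻¹ ≡ 6 (mod 13) since 11·6 = 66 ≡ 1, so λ ≡ 1.
  x = λ² - 8 - 6 = 1 - 14 ≡ 0; y = λ·(8 - 0) - 6 ≡ 2. → (0, 2)
4G = (0, 2).
Next 2H:
Repeated addition: build up to 2H.
2H: tangent at (0, 11): λ = (3·0² + 5)/(2·11) ≡ 5/9. 9⁻¹ ≡ 3 (mod 13) since 9·3 = 27 ≡ 1, so λ ≡ 5·3 ≡ 2.
  x = λ² - 0 - 0 = 4 - 0 ≡ 4; y = λ·(0 - 4) - 11 ≡ 7. → (4, 7)
2H = (4, 7).
Finally 4G + 2H:
(0, 2) + (4, 7). λ = (7 - 2)/(4 - 0) ≡ 5/4 mod 13. 4⁻¹ ≡ 10 (mod 13) since 4·10 = 40 ≡ 1, so λ ≡ 11.
  x = λ² - 0 - 4 = 121 - 4 ≡ 0; y = λ·(0 - 0) - 2 ≡ 11. → (0, 11)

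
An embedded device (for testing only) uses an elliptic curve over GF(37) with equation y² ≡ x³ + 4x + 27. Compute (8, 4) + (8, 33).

O

The two points share x = 8 and their y-coordinates satisfy 4 + 33 ≡ 0 (mod 37), so they are inverses. Their sum is O.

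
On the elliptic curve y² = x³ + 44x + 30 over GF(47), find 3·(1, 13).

(3, 1)

Write G = (1, 13).
Repeated addition: build up to 3G.
2G: tangent at (1, 13): λ = (3·1² + 44)/(2·13) ≡ 0/26. 26⁻¹ ≡ 38 (mod 47), so λ ≡ 0·38 ≡ 0.
  x = λ² - 1 - 1 = 0 - 2 ≡ 45; y = λ·(1 - 45) - 13 ≡ 34. → (45, 34)
3G: (45, 34) + (1, 13). λ = (13 - 34)/(1 - 45) ≡ 26/3 mod 47. 3⁻¹ ≡ 16 (mod 47), so λ ≡ 40.
  x = λ² - 45 - 1 = 1600 - 46 ≡ 3; y = λ·(45 - 3) - 34 ≡ 1. → (3, 1)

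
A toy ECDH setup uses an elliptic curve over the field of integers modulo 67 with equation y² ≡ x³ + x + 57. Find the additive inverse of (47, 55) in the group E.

-(47, 55) = (47, -55 mod 67) = (47, 12).

(47, 12)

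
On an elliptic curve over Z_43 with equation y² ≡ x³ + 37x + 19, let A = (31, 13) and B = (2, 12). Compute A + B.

(31, 13) + (2, 12). λ = (12 - 13)/(2 - 31) ≡ 42/14 mod 43. 14⁻¹ ≡ 40 (mod 43), so λ ≡ 3.
  x = λ² - 31 - 2 = 9 - 33 ≡ 19; y = λ·(31 - 19) - 13 ≡ 23. → (19, 23)

(19, 23)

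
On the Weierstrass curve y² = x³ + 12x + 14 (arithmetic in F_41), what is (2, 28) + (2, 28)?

tangent at (2, 28): λ = (3·2² + 12)/(2·28) ≡ 24/15. 15⁻¹ ≡ 11 (mod 41), so λ ≡ 24·11 ≡ 18.
  x = λ² - 2 - 2 = 324 - 4 ≡ 33; y = λ·(2 - 33) - 28 ≡ 29. → (33, 29)

(33, 29)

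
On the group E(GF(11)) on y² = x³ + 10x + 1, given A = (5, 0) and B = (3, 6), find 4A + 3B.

First 4A:
Repeated addition: build up to 4A.
2A: (5, 0) + (5, 0): same x and y₁ ≡ -y₂, so the sum is O.
3A: O + (5, 0) = (5, 0) (identity).
4A: (5, 0) + (5, 0): same x and y₁ ≡ -y₂, so the sum is O.
4A = O.
Next 3B:
Repeated addition: build up to 3B.
2B: tangent at (3, 6): λ = (3·3² + 10)/(2·6) ≡ 4/1. 1⁻¹ ≡ 1 (mod 11) since 1·1 = 1 ≡ 1, so λ ≡ 4·1 ≡ 4.
  x = λ² - 3 - 3 = 16 - 6 ≡ 10; y = λ·(3 - 10) - 6 ≡ 10. → (10, 10)
3B: (10, 10) + (3, 6). λ = (6 - 10)/(3 - 10) ≡ 7/4 mod 11. 4⁻¹ ≡ 3 (mod 11) since 4·3 = 12 ≡ 1, so λ ≡ 10.
  x = λ² - 10 - 3 = 100 - 13 ≡ 10; y = λ·(10 - 10) - 10 ≡ 1. → (10, 1)
3B = (10, 1).
Finally 4A + 3B:
O + (10, 1) = (10, 1) (identity).

(10, 1)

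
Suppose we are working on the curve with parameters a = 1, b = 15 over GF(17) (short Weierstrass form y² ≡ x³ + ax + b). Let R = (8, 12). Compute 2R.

(0, 7)

tangent at (8, 12): λ = (3·8² + 1)/(2·12) ≡ 6/7. 7⁻¹ ≡ 5 (mod 17) since 7·5 = 35 ≡ 1, so λ ≡ 6·5 ≡ 13.
  x = λ² - 8 - 8 = 169 - 16 ≡ 0; y = λ·(8 - 0) - 12 ≡ 7. → (0, 7)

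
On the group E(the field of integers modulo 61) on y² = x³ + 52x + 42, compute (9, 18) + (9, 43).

The two points share x = 9 and their y-coordinates satisfy 18 + 43 ≡ 0 (mod 61), so they are inverses. Their sum is 𝒪.

O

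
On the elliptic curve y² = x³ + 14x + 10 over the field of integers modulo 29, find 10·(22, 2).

(22, 2)

Write Q = (22, 2).
Double-and-add on 10 = (1010)₂. Start with Q = (22, 2) for the leading 1-bit.
double: tangent at (22, 2): λ = (3·22² + 14)/(2·2) ≡ 16/4. 4⁻¹ ≡ 22 (mod 29) since 4·22 = 88 ≡ 1, so λ ≡ 16·22 ≡ 4.
  x = λ² - 22 - 22 = 16 - 44 ≡ 1; y = λ·(22 - 1) - 2 ≡ 24. → (1, 24)
double: tangent at (1, 24): λ = (3·1² + 14)/(2·24) ≡ 17/19. 19⁻¹ ≡ 26 (mod 29), so λ ≡ 17·26 ≡ 7.
  x = λ² - 1 - 1 = 49 - 2 ≡ 18; y = λ·(1 - 18) - 24 ≡ 2. → (18, 2)
add Q: (18, 2) + (22, 2). λ = (2 - 2)/(22 - 18) ≡ 0/4 mod 29. 4⁻¹ ≡ 22 (mod 29), so λ ≡ 0.
  x = λ² - 18 - 22 = 0 - 40 ≡ 18; y = λ·(18 - 18) - 2 ≡ 27. → (18, 27)
double: tangent at (18, 27): λ = (3·18² + 14)/(2·27) ≡ 0/25. 25⁻¹ ≡ 7 (mod 29), so λ ≡ 0·7 ≡ 0.
  x = λ² - 18 - 18 = 0 - 36 ≡ 22; y = λ·(18 - 22) - 27 ≡ 2. → (22, 2)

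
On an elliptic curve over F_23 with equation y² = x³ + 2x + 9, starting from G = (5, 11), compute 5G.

(8, 10)

Double-and-add on 5 = (101)₂. Start with G = (5, 11) for the leading 1-bit.
double: tangent at (5, 11): λ = (3·5² + 2)/(2·11) ≡ 8/22. 22⁻¹ ≡ 22 (mod 23), so λ ≡ 8·22 ≡ 15.
  x = λ² - 5 - 5 = 225 - 10 ≡ 8; y = λ·(5 - 8) - 11 ≡ 13. → (8, 13)
double: tangent at (8, 13): λ = (3·8² + 2)/(2·13) ≡ 10/3. 3⁻¹ ≡ 8 (mod 23) since 3·8 = 24 ≡ 1, so λ ≡ 10·8 ≡ 11.
  x = λ² - 8 - 8 = 121 - 16 ≡ 13; y = λ·(8 - 13) - 13 ≡ 1. → (13, 1)
add G: (13, 1) + (5, 11). λ = (11 - 1)/(5 - 13) ≡ 10/15 mod 23. 15⁻¹ ≡ 20 (mod 23), so λ ≡ 16.
  x = λ² - 13 - 5 = 256 - 18 ≡ 8; y = λ·(13 - 8) - 1 ≡ 10. → (8, 10)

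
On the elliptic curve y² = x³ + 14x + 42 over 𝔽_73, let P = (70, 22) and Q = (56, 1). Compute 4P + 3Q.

First 4P:
Repeated addition: build up to 4P.
2P: tangent at (70, 22): λ = (3·70² + 14)/(2·22) ≡ 41/44. 44⁻¹ ≡ 5 (mod 73), so λ ≡ 41·5 ≡ 59.
  x = λ² - 70 - 70 = 3481 - 140 ≡ 56; y = λ·(70 - 56) - 22 ≡ 1. → (56, 1)
3P: (56, 1) + (70, 22). λ = (22 - 1)/(70 - 56) ≡ 21/14 mod 73. 14⁻¹ ≡ 47 (mod 73), so λ ≡ 38.
  x = λ² - 56 - 70 = 1444 - 126 ≡ 4; y = λ·(56 - 4) - 1 ≡ 4. → (4, 4)
4P: (4, 4) + (70, 22). λ = (22 - 4)/(70 - 4) ≡ 18/66 mod 73. 66⁻¹ ≡ 52 (mod 73) since 66·52 = 3432 ≡ 1, so λ ≡ 60.
  x = λ² - 4 - 70 = 3600 - 74 ≡ 22; y = λ·(4 - 22) - 4 ≡ 11. → (22, 11)
4P = (22, 11).
Next 3Q:
Repeated addition: build up to 3Q.
2Q: tangent at (56, 1): λ = (3·56² + 14)/(2·1) ≡ 5/2. 2⁻¹ ≡ 37 (mod 73), so λ ≡ 5·37 ≡ 39.
  x = λ² - 56 - 56 = 1521 - 112 ≡ 22; y = λ·(56 - 22) - 1 ≡ 11. → (22, 11)
3Q: (22, 11) + (56, 1). λ = (1 - 11)/(56 - 22) ≡ 63/34 mod 73. 34⁻¹ ≡ 58 (mod 73), so λ ≡ 4.
  x = λ² - 22 - 56 = 16 - 78 ≡ 11; y = λ·(22 - 11) - 11 ≡ 33. → (11, 33)
3Q = (11, 33).
Finally 4P + 3Q:
(22, 11) + (11, 33). λ = (33 - 11)/(11 - 22) ≡ 22/62 mod 73. 62⁻¹ ≡ 53 (mod 73), so λ ≡ 71.
  x = λ² - 22 - 11 = 5041 - 33 ≡ 44; y = λ·(22 - 44) - 11 ≡ 33. → (44, 33)

(44, 33)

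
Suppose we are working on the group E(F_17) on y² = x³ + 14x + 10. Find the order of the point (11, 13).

2P: tangent at (11, 13): λ = (3·11² + 14)/(2·13) ≡ 3/9. 9⁻¹ ≡ 2 (mod 17) since 9·2 = 18 ≡ 1, so λ ≡ 3·2 ≡ 6.
  x = λ² - 11 - 11 = 36 - 22 ≡ 14; y = λ·(11 - 14) - 13 ≡ 3. → (14, 3)
3P: (14, 3) + (11, 13). λ = (13 - 3)/(11 - 14) ≡ 10/14 mod 17. 14⁻¹ ≡ 11 (mod 17), so λ ≡ 8.
  x = λ² - 14 - 11 = 64 - 25 ≡ 5; y = λ·(14 - 5) - 3 ≡ 1. → (5, 1)
4P: (5, 1) + (11, 13). λ = (13 - 1)/(11 - 5) ≡ 12/6 mod 17. 6⁻¹ ≡ 3 (mod 17), so λ ≡ 2.
  x = λ² - 5 - 11 = 4 - 16 ≡ 5; y = λ·(5 - 5) - 1 ≡ 16. → (5, 16)
5P: (5, 16) + (11, 13). λ = (13 - 16)/(11 - 5) ≡ 14/6 mod 17. 6⁻¹ ≡ 3 (mod 17), so λ ≡ 8.
  x = λ² - 5 - 11 = 64 - 16 ≡ 14; y = λ·(5 - 14) - 16 ≡ 14. → (14, 14)
6P: (14, 14) + (11, 13). λ = (13 - 14)/(11 - 14) ≡ 16/14 mod 17. 14⁻¹ ≡ 11 (mod 17), so λ ≡ 6.
  x = λ² - 14 - 11 = 36 - 25 ≡ 11; y = λ·(14 - 11) - 14 ≡ 4. → (11, 4)
7P: (11, 4) + (11, 13): same x and y₁ ≡ -y₂, so the sum is ∞.
7P = ∞, so the order is 7.

7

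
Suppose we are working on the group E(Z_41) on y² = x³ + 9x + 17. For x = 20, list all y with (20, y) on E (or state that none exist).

x³ + 9x + 17 = 8197 ≡ 38 (mod 41).
38 is a non-residue mod 41; no y exists.

none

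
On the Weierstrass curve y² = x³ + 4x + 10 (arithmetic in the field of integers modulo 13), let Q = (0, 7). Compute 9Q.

(7, 11)

Double-and-add on 9 = (1001)₂. Start with Q = (0, 7) for the leading 1-bit.
double: tangent at (0, 7): λ = (3·0² + 4)/(2·7) ≡ 4/1. 1⁻¹ ≡ 1 (mod 13), so λ ≡ 4·1 ≡ 4.
  x = λ² - 0 - 0 = 16 - 0 ≡ 3; y = λ·(0 - 3) - 7 ≡ 7. → (3, 7)
double: tangent at (3, 7): λ = (3·3² + 4)/(2·7) ≡ 5/1. 1⁻¹ ≡ 1 (mod 13), so λ ≡ 5·1 ≡ 5.
  x = λ² - 3 - 3 = 25 - 6 ≡ 6; y = λ·(3 - 6) - 7 ≡ 4. → (6, 4)
double: tangent at (6, 4): λ = (3·6² + 4)/(2·4) ≡ 8/8. 8⁻¹ ≡ 5 (mod 13), so λ ≡ 8·5 ≡ 1.
  x = λ² - 6 - 6 = 1 - 12 ≡ 2; y = λ·(6 - 2) - 4 ≡ 0. → (2, 0)
add Q: (2, 0) + (0, 7). λ = (7 - 0)/(0 - 2) ≡ 7/11 mod 13. 11⁻¹ ≡ 6 (mod 13), so λ ≡ 3.
  x = λ² - 2 - 0 = 9 - 2 ≡ 7; y = λ·(2 - 7) - 0 ≡ 11. → (7, 11)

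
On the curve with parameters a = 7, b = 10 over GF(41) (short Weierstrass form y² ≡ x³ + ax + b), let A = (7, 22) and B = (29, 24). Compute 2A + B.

(1, 10)

First 2A:
Repeated addition: build up to 2A.
2A: tangent at (7, 22): λ = (3·7² + 7)/(2·22) ≡ 31/3. 3⁻¹ ≡ 14 (mod 41), so λ ≡ 31·14 ≡ 24.
  x = λ² - 7 - 7 = 576 - 14 ≡ 29; y = λ·(7 - 29) - 22 ≡ 24. → (29, 24)
2A = (29, 24).
Finally 2A + B:
tangent at (29, 24): λ = (3·29² + 7)/(2·24) ≡ 29/7. 7⁻¹ ≡ 6 (mod 41), so λ ≡ 29·6 ≡ 10.
  x = λ² - 29 - 29 = 100 - 58 ≡ 1; y = λ·(29 - 1) - 24 ≡ 10. → (1, 10)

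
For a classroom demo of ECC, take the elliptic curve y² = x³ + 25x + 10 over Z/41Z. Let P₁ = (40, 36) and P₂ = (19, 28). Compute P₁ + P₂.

(40, 36) + (19, 28). λ = (28 - 36)/(19 - 40) ≡ 33/20 mod 41. 20⁻¹ ≡ 39 (mod 41), so λ ≡ 16.
  x = λ² - 40 - 19 = 256 - 59 ≡ 33; y = λ·(40 - 33) - 36 ≡ 35. → (33, 35)

(33, 35)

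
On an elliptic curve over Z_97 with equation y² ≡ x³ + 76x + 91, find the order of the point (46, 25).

5

2P: tangent at (46, 25): λ = (3·46² + 76)/(2·25) ≡ 22/50. 50⁻¹ ≡ 33 (mod 97) since 50·33 = 1650 ≡ 1, so λ ≡ 22·33 ≡ 47.
  x = λ² - 46 - 46 = 2209 - 92 ≡ 80; y = λ·(46 - 80) - 25 ≡ 26. → (80, 26)
3P: (80, 26) + (46, 25). λ = (25 - 26)/(46 - 80) ≡ 96/63 mod 97. 63⁻¹ ≡ 77 (mod 97), so λ ≡ 20.
  x = λ² - 80 - 46 = 400 - 126 ≡ 80; y = λ·(80 - 80) - 26 ≡ 71. → (80, 71)
4P: (80, 71) + (46, 25). λ = (25 - 71)/(46 - 80) ≡ 51/63 mod 97. 63⁻¹ ≡ 77 (mod 97), so λ ≡ 47.
  x = λ² - 80 - 46 = 2209 - 126 ≡ 46; y = λ·(80 - 46) - 71 ≡ 72. → (46, 72)
5P: (46, 72) + (46, 25): same x and y₁ ≡ -y₂, so the sum is O.
5P = O, so the order is 5.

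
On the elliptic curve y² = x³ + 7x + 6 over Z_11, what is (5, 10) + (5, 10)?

tangent at (5, 10): λ = (3·5² + 7)/(2·10) ≡ 5/9. 9⁻¹ ≡ 5 (mod 11), so λ ≡ 5·5 ≡ 3.
  x = λ² - 5 - 5 = 9 - 10 ≡ 10; y = λ·(5 - 10) - 10 ≡ 8. → (10, 8)

(10, 8)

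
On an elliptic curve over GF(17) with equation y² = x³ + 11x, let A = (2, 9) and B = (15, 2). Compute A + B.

(2, 9) + (15, 2). λ = (2 - 9)/(15 - 2) ≡ 10/13 mod 17. 13⁻¹ ≡ 4 (mod 17), so λ ≡ 6.
  x = λ² - 2 - 15 = 36 - 17 ≡ 2; y = λ·(2 - 2) - 9 ≡ 8. → (2, 8)

(2, 8)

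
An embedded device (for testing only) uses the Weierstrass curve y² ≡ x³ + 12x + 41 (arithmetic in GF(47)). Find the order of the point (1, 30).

2P: tangent at (1, 30): λ = (3·1² + 12)/(2·30) ≡ 15/13. 13⁻¹ ≡ 29 (mod 47) since 13·29 = 377 ≡ 1, so λ ≡ 15·29 ≡ 12.
  x = λ² - 1 - 1 = 144 - 2 ≡ 1; y = λ·(1 - 1) - 30 ≡ 17. → (1, 17)
3P: (1, 17) + (1, 30): same x and y₁ ≡ -y₂, so the sum is O.
3P = O, so the order is 3.

3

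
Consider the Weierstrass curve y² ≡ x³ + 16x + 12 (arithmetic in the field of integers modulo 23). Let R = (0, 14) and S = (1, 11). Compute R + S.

(8, 10)

(0, 14) + (1, 11). λ = (11 - 14)/(1 - 0) ≡ 20/1 mod 23. 1⁻¹ ≡ 1 (mod 23), so λ ≡ 20.
  x = λ² - 0 - 1 = 400 - 1 ≡ 8; y = λ·(0 - 8) - 14 ≡ 10. → (8, 10)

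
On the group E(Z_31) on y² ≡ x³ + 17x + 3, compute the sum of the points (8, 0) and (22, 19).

(8, 0) + (22, 19). λ = (19 - 0)/(22 - 8) ≡ 19/14 mod 31. 14⁻¹ ≡ 20 (mod 31), so λ ≡ 8.
  x = λ² - 8 - 22 = 64 - 30 ≡ 3; y = λ·(8 - 3) - 0 ≡ 9. → (3, 9)

(3, 9)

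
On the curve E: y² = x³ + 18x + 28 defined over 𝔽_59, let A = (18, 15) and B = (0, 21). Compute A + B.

(18, 15) + (0, 21). λ = (21 - 15)/(0 - 18) ≡ 6/41 mod 59. 41⁻¹ ≡ 36 (mod 59) since 41·36 = 1476 ≡ 1, so λ ≡ 39.
  x = λ² - 18 - 0 = 1521 - 18 ≡ 28; y = λ·(18 - 28) - 15 ≡ 8. → (28, 8)

(28, 8)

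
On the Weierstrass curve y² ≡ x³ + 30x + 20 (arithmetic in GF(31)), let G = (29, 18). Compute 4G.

(19, 3)

Repeated addition: build up to 4G.
2G: tangent at (29, 18): λ = (3·29² + 30)/(2·18) ≡ 11/5. 5⁻¹ ≡ 25 (mod 31), so λ ≡ 11·25 ≡ 27.
  x = λ² - 29 - 29 = 729 - 58 ≡ 20; y = λ·(29 - 20) - 18 ≡ 8. → (20, 8)
3G: (20, 8) + (29, 18). λ = (18 - 8)/(29 - 20) ≡ 10/9 mod 31. 9⁻¹ ≡ 7 (mod 31) since 9·7 = 63 ≡ 1, so λ ≡ 8.
  x = λ² - 20 - 29 = 64 - 49 ≡ 15; y = λ·(20 - 15) - 8 ≡ 1. → (15, 1)
4G: (15, 1) + (29, 18). λ = (18 - 1)/(29 - 15) ≡ 17/14 mod 31. 14⁻¹ ≡ 20 (mod 31), so λ ≡ 30.
  x = λ² - 15 - 29 = 900 - 44 ≡ 19; y = λ·(15 - 19) - 1 ≡ 3. → (19, 3)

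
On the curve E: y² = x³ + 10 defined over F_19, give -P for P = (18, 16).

(18, 3)

-(18, 16) = (18, -16 mod 19) = (18, 3).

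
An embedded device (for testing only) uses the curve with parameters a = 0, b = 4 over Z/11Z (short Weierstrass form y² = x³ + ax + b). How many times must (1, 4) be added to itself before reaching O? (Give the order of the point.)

12

2P: tangent at (1, 4): λ = (3·1² + 0)/(2·4) ≡ 3/8. 8⁻¹ ≡ 7 (mod 11) since 8·7 = 56 ≡ 1, so λ ≡ 3·7 ≡ 10.
  x = λ² - 1 - 1 = 100 - 2 ≡ 10; y = λ·(1 - 10) - 4 ≡ 5. → (10, 5)
3P: (10, 5) + (1, 4). λ = (4 - 5)/(1 - 10) ≡ 10/2 mod 11. 2⁻¹ ≡ 6 (mod 11), so λ ≡ 5.
  x = λ² - 10 - 1 = 25 - 11 ≡ 3; y = λ·(10 - 3) - 5 ≡ 8. → (3, 8)
4P: (3, 8) + (1, 4). λ = (4 - 8)/(1 - 3) ≡ 7/9 mod 11. 9⁻¹ ≡ 5 (mod 11), so λ ≡ 2.
  x = λ² - 3 - 1 = 4 - 4 ≡ 0; y = λ·(3 - 0) - 8 ≡ 9. → (0, 9)
5P: (0, 9) + (1, 4). λ = (4 - 9)/(1 - 0) ≡ 6/1 mod 11. 1⁻¹ ≡ 1 (mod 11) since 1·1 = 1 ≡ 1, so λ ≡ 6.
  x = λ² - 0 - 1 = 36 - 1 ≡ 2; y = λ·(0 - 2) - 9 ≡ 1. → (2, 1)
6P: (2, 1) + (1, 4). λ = (4 - 1)/(1 - 2) ≡ 3/10 mod 11. 10⁻¹ ≡ 10 (mod 11) since 10·10 = 100 ≡ 1, so λ ≡ 8.
  x = λ² - 2 - 1 = 64 - 3 ≡ 6; y = λ·(2 - 6) - 1 ≡ 0. → (6, 0)
7P: (6, 0) + (1, 4). λ = (4 - 0)/(1 - 6) ≡ 4/6 mod 11. 6⁻¹ ≡ 2 (mod 11) since 6·2 = 12 ≡ 1, so λ ≡ 8.
  x = λ² - 6 - 1 = 64 - 7 ≡ 2; y = λ·(6 - 2) - 0 ≡ 10. → (2, 10)
8P: (2, 10) + (1, 4). λ = (4 - 10)/(1 - 2) ≡ 5/10 mod 11. 10⁻¹ ≡ 10 (mod 11) since 10·10 = 100 ≡ 1, so λ ≡ 6.
  x = λ² - 2 - 1 = 36 - 3 ≡ 0; y = λ·(2 - 0) - 10 ≡ 2. → (0, 2)
9P: (0, 2) + (1, 4). λ = (4 - 2)/(1 - 0) ≡ 2/1 mod 11. 1⁻¹ ≡ 1 (mod 11) since 1·1 = 1 ≡ 1, so λ ≡ 2.
  x = λ² - 0 - 1 = 4 - 1 ≡ 3; y = λ·(0 - 3) - 2 ≡ 3. → (3, 3)
10P: (3, 3) + (1, 4). λ = (4 - 3)/(1 - 3) ≡ 1/9 mod 11. 9⁻¹ ≡ 5 (mod 11), so λ ≡ 5.
  x = λ² - 3 - 1 = 25 - 4 ≡ 10; y = λ·(3 - 10) - 3 ≡ 6. → (10, 6)
11P: (10, 6) + (1, 4). λ = (4 - 6)/(1 - 10) ≡ 9/2 mod 11. 2⁻¹ ≡ 6 (mod 11), so λ ≡ 10.
  x = λ² - 10 - 1 = 100 - 11 ≡ 1; y = λ·(10 - 1) - 6 ≡ 7. → (1, 7)
12P: (1, 7) + (1, 4): same x and y₁ ≡ -y₂, so the sum is O.
12P = O, so the order is 12.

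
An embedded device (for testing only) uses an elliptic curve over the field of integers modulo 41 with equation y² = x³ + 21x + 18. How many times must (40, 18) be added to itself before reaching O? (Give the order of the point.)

2P: tangent at (40, 18): λ = (3·40² + 21)/(2·18) ≡ 24/36. 36⁻¹ ≡ 8 (mod 41) since 36·8 = 288 ≡ 1, so λ ≡ 24·8 ≡ 28.
  x = λ² - 40 - 40 = 784 - 80 ≡ 7; y = λ·(40 - 7) - 18 ≡ 4. → (7, 4)
3P: (7, 4) + (40, 18). λ = (18 - 4)/(40 - 7) ≡ 14/33 mod 41. 33⁻¹ ≡ 5 (mod 41) since 33·5 = 165 ≡ 1, so λ ≡ 29.
  x = λ² - 7 - 40 = 841 - 47 ≡ 15; y = λ·(7 - 15) - 4 ≡ 10. → (15, 10)
4P: (15, 10) + (40, 18). λ = (18 - 10)/(40 - 15) ≡ 8/25 mod 41. 25⁻¹ ≡ 23 (mod 41) since 25·23 = 575 ≡ 1, so λ ≡ 20.
  x = λ² - 15 - 40 = 400 - 55 ≡ 17; y = λ·(15 - 17) - 10 ≡ 32. → (17, 32)
5P: (17, 32) + (40, 18). λ = (18 - 32)/(40 - 17) ≡ 27/23 mod 41. 23⁻¹ ≡ 25 (mod 41), so λ ≡ 19.
  x = λ² - 17 - 40 = 361 - 57 ≡ 17; y = λ·(17 - 17) - 32 ≡ 9. → (17, 9)
6P: (17, 9) + (40, 18). λ = (18 - 9)/(40 - 17) ≡ 9/23 mod 41. 23⁻¹ ≡ 25 (mod 41), so λ ≡ 20.
  x = λ² - 17 - 40 = 400 - 57 ≡ 15; y = λ·(17 - 15) - 9 ≡ 31. → (15, 31)
7P: (15, 31) + (40, 18). λ = (18 - 31)/(40 - 15) ≡ 28/25 mod 41. 25⁻¹ ≡ 23 (mod 41) since 25·23 = 575 ≡ 1, so λ ≡ 29.
  x = λ² - 15 - 40 = 841 - 55 ≡ 7; y = λ·(15 - 7) - 31 ≡ 37. → (7, 37)
8P: (7, 37) + (40, 18). λ = (18 - 37)/(40 - 7) ≡ 22/33 mod 41. 33⁻¹ ≡ 5 (mod 41), so λ ≡ 28.
  x = λ² - 7 - 40 = 784 - 47 ≡ 40; y = λ·(7 - 40) - 37 ≡ 23. → (40, 23)
9P: (40, 23) + (40, 18): same x and y₁ ≡ -y₂, so the sum is O.
9P = O, so the order is 9.

9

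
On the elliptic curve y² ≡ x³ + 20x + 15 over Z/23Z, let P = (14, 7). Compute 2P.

tangent at (14, 7): λ = (3·14² + 20)/(2·7) ≡ 10/14. 14⁻¹ ≡ 5 (mod 23), so λ ≡ 10·5 ≡ 4.
  x = λ² - 14 - 14 = 16 - 28 ≡ 11; y = λ·(14 - 11) - 7 ≡ 5. → (11, 5)

(11, 5)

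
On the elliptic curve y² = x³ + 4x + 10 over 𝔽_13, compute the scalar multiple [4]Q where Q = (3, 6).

(2, 0)

Double-and-add on 4 = (100)₂. Start with Q = (3, 6) for the leading 1-bit.
double: tangent at (3, 6): λ = (3·3² + 4)/(2·6) ≡ 5/12. 12⁻¹ ≡ 12 (mod 13) since 12·12 = 144 ≡ 1, so λ ≡ 5·12 ≡ 8.
  x = λ² - 3 - 3 = 64 - 6 ≡ 6; y = λ·(3 - 6) - 6 ≡ 9. → (6, 9)
double: tangent at (6, 9): λ = (3·6² + 4)/(2·9) ≡ 8/5. 5⁻¹ ≡ 8 (mod 13) since 5·8 = 40 ≡ 1, so λ ≡ 8·8 ≡ 12.
  x = λ² - 6 - 6 = 144 - 12 ≡ 2; y = λ·(6 - 2) - 9 ≡ 0. → (2, 0)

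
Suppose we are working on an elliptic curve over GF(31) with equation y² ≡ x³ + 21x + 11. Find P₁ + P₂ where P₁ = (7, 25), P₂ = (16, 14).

(16, 17)

(7, 25) + (16, 14). λ = (14 - 25)/(16 - 7) ≡ 20/9 mod 31. 9⁻¹ ≡ 7 (mod 31) since 9·7 = 63 ≡ 1, so λ ≡ 16.
  x = λ² - 7 - 16 = 256 - 23 ≡ 16; y = λ·(7 - 16) - 25 ≡ 17. → (16, 17)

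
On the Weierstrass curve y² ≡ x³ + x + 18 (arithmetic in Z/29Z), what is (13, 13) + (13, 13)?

(28, 4)

tangent at (13, 13): λ = (3·13² + 1)/(2·13) ≡ 15/26. 26⁻¹ ≡ 19 (mod 29), so λ ≡ 15·19 ≡ 24.
  x = λ² - 13 - 13 = 576 - 26 ≡ 28; y = λ·(13 - 28) - 13 ≡ 4. → (28, 4)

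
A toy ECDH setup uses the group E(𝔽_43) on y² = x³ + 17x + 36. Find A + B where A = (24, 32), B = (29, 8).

(1, 21)

(24, 32) + (29, 8). λ = (8 - 32)/(29 - 24) ≡ 19/5 mod 43. 5⁻¹ ≡ 26 (mod 43), so λ ≡ 21.
  x = λ² - 24 - 29 = 441 - 53 ≡ 1; y = λ·(24 - 1) - 32 ≡ 21. → (1, 21)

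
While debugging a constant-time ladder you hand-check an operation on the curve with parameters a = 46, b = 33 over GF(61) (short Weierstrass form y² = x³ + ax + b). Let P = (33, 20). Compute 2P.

tangent at (33, 20): λ = (3·33² + 46)/(2·20) ≡ 19/40. 40⁻¹ ≡ 29 (mod 61) since 40·29 = 1160 ≡ 1, so λ ≡ 19·29 ≡ 2.
  x = λ² - 33 - 33 = 4 - 66 ≡ 60; y = λ·(33 - 60) - 20 ≡ 48. → (60, 48)

(60, 48)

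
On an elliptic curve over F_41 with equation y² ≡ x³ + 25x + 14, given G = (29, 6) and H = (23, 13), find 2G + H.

First 2G:
Repeated addition: build up to 2G.
2G: tangent at (29, 6): λ = (3·29² + 25)/(2·6) ≡ 6/12. 12⁻¹ ≡ 24 (mod 41), so λ ≡ 6·24 ≡ 21.
  x = λ² - 29 - 29 = 441 - 58 ≡ 14; y = λ·(29 - 14) - 6 ≡ 22. → (14, 22)
2G = (14, 22).
Finally 2G + H:
(14, 22) + (23, 13). λ = (13 - 22)/(23 - 14) ≡ 32/9 mod 41. 9⁻¹ ≡ 32 (mod 41), so λ ≡ 40.
  x = λ² - 14 - 23 = 1600 - 37 ≡ 5; y = λ·(14 - 5) - 22 ≡ 10. → (5, 10)

(5, 10)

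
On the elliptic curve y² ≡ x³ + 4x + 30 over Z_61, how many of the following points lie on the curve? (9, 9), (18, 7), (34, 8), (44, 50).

1

(9, 9): 9² ≡ 20, rhs ≡ 2 → off.
(18, 7): 7² ≡ 49, rhs ≡ 17 → off.
(34, 8): 8² ≡ 3, rhs ≡ 3 → on.
(44, 50): 50² ≡ 60, rhs ≡ 51 → off.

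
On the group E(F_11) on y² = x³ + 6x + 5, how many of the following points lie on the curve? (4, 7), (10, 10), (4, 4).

2

(4, 7): 7² ≡ 5, rhs ≡ 5 → on.
(10, 10): 10² ≡ 1, rhs ≡ 9 → off.
(4, 4): 4² ≡ 5, rhs ≡ 5 → on.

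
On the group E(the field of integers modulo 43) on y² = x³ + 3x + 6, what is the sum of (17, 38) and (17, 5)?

The two points share x = 17 and their y-coordinates satisfy 38 + 5 ≡ 0 (mod 43), so they are inverses. Their sum is 𝒪.

O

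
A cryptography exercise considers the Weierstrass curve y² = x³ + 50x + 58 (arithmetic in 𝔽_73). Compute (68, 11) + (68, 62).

The two points share x = 68 and their y-coordinates satisfy 11 + 62 ≡ 0 (mod 73), so they are inverses. Their sum is the point at infinity.

O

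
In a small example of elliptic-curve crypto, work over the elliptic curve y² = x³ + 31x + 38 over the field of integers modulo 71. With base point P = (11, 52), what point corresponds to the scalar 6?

Repeated addition: build up to 6P.
2P: tangent at (11, 52): λ = (3·11² + 31)/(2·52) ≡ 39/33. 33⁻¹ ≡ 28 (mod 71) since 33·28 = 924 ≡ 1, so λ ≡ 39·28 ≡ 27.
  x = λ² - 11 - 11 = 729 - 22 ≡ 68; y = λ·(11 - 68) - 52 ≡ 42. → (68, 42)
3P: (68, 42) + (11, 52). λ = (52 - 42)/(11 - 68) ≡ 10/14 mod 71. 14⁻¹ ≡ 66 (mod 71), so λ ≡ 21.
  x = λ² - 68 - 11 = 441 - 79 ≡ 7; y = λ·(68 - 7) - 42 ≡ 32. → (7, 32)
4P: (7, 32) + (11, 52). λ = (52 - 32)/(11 - 7) ≡ 20/4 mod 71. 4⁻¹ ≡ 18 (mod 71) since 4·18 = 72 ≡ 1, so λ ≡ 5.
  x = λ² - 7 - 11 = 25 - 18 ≡ 7; y = λ·(7 - 7) - 32 ≡ 39. → (7, 39)
5P: (7, 39) + (11, 52). λ = (52 - 39)/(11 - 7) ≡ 13/4 mod 71. 4⁻¹ ≡ 18 (mod 71), so λ ≡ 21.
  x = λ² - 7 - 11 = 441 - 18 ≡ 68; y = λ·(7 - 68) - 39 ≡ 29. → (68, 29)
6P: (68, 29) + (11, 52). λ = (52 - 29)/(11 - 68) ≡ 23/14 mod 71. 14⁻¹ ≡ 66 (mod 71), so λ ≡ 27.
  x = λ² - 68 - 11 = 729 - 79 ≡ 11; y = λ·(68 - 11) - 29 ≡ 19. → (11, 19)

(11, 19)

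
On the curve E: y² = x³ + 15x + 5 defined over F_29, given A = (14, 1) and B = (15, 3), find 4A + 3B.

(12, 17)

First 4A:
Repeated addition: build up to 4A.
2A: tangent at (14, 1): λ = (3·14² + 15)/(2·1) ≡ 23/2. 2⁻¹ ≡ 15 (mod 29) since 2·15 = 30 ≡ 1, so λ ≡ 23·15 ≡ 26.
  x = λ² - 14 - 14 = 676 - 28 ≡ 10; y = λ·(14 - 10) - 1 ≡ 16. → (10, 16)
3A: (10, 16) + (14, 1). λ = (1 - 16)/(14 - 10) ≡ 14/4 mod 29. 4⁻¹ ≡ 22 (mod 29) since 4·22 = 88 ≡ 1, so λ ≡ 18.
  x = λ² - 10 - 14 = 324 - 24 ≡ 10; y = λ·(10 - 10) - 16 ≡ 13. → (10, 13)
4A: (10, 13) + (14, 1). λ = (1 - 13)/(14 - 10) ≡ 17/4 mod 29. 4⁻¹ ≡ 22 (mod 29) since 4·22 = 88 ≡ 1, so λ ≡ 26.
  x = λ² - 10 - 14 = 676 - 24 ≡ 14; y = λ·(10 - 14) - 13 ≡ 28. → (14, 28)
4A = (14, 28).
Next 3B:
Repeated addition: build up to 3B.
2B: tangent at (15, 3): λ = (3·15² + 15)/(2·3) ≡ 23/6. 6⁻¹ ≡ 5 (mod 29), so λ ≡ 23·5 ≡ 28.
  x = λ² - 15 - 15 = 784 - 30 ≡ 0; y = λ·(15 - 0) - 3 ≡ 11. → (0, 11)
3B: (0, 11) + (15, 3). λ = (3 - 11)/(15 - 0) ≡ 21/15 mod 29. 15⁻¹ ≡ 2 (mod 29), so λ ≡ 13.
  x = λ² - 0 - 15 = 169 - 15 ≡ 9; y = λ·(0 - 9) - 11 ≡ 17. → (9, 17)
3B = (9, 17).
Finally 4A + 3B:
(14, 28) + (9, 17). λ = (17 - 28)/(9 - 14) ≡ 18/24 mod 29. 24⁻¹ ≡ 23 (mod 29) since 24·23 = 552 ≡ 1, so λ ≡ 8.
  x = λ² - 14 - 9 = 64 - 23 ≡ 12; y = λ·(14 - 12) - 28 ≡ 17. → (12, 17)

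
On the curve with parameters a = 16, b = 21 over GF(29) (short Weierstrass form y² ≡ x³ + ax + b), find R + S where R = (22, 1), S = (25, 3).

(5, 20)

(22, 1) + (25, 3). λ = (3 - 1)/(25 - 22) ≡ 2/3 mod 29. 3⁻¹ ≡ 10 (mod 29), so λ ≡ 20.
  x = λ² - 22 - 25 = 400 - 47 ≡ 5; y = λ·(22 - 5) - 1 ≡ 20. → (5, 20)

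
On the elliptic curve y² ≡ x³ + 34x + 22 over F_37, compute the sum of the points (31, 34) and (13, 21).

(3, 15)

(31, 34) + (13, 21). λ = (21 - 34)/(13 - 31) ≡ 24/19 mod 37. 19⁻¹ ≡ 2 (mod 37), so λ ≡ 11.
  x = λ² - 31 - 13 = 121 - 44 ≡ 3; y = λ·(31 - 3) - 34 ≡ 15. → (3, 15)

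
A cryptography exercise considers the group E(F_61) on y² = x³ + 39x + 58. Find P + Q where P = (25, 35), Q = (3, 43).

(25, 35) + (3, 43). λ = (43 - 35)/(3 - 25) ≡ 8/39 mod 61. 39⁻¹ ≡ 36 (mod 61), so λ ≡ 44.
  x = λ² - 25 - 3 = 1936 - 28 ≡ 17; y = λ·(25 - 17) - 35 ≡ 12. → (17, 12)

(17, 12)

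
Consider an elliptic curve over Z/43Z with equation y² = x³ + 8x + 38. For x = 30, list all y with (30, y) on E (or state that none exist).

x³ + 8x + 38 = 27278 ≡ 16 (mod 43).
Square roots of 16 mod 43: 4 and 39 (since 4² = 16 ≡ 16).

4, 39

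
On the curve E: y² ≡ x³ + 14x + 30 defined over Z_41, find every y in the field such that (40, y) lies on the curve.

x³ + 14x + 30 = 64590 ≡ 15 (mod 41).
15 is a non-residue mod 41; no y exists.

none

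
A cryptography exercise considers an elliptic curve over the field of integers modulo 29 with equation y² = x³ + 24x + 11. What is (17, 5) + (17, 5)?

(20, 9)

tangent at (17, 5): λ = (3·17² + 24)/(2·5) ≡ 21/10. 10⁻¹ ≡ 3 (mod 29), so λ ≡ 21·3 ≡ 5.
  x = λ² - 17 - 17 = 25 - 34 ≡ 20; y = λ·(17 - 20) - 5 ≡ 9. → (20, 9)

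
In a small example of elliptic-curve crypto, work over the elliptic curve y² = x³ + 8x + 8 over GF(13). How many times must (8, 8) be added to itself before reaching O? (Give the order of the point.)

2P: tangent at (8, 8): λ = (3·8² + 8)/(2·8) ≡ 5/3. 3⁻¹ ≡ 9 (mod 13), so λ ≡ 5·9 ≡ 6.
  x = λ² - 8 - 8 = 36 - 16 ≡ 7; y = λ·(8 - 7) - 8 ≡ 11. → (7, 11)
3P: (7, 11) + (8, 8). λ = (8 - 11)/(8 - 7) ≡ 10/1 mod 13. 1⁻¹ ≡ 1 (mod 13) since 1·1 = 1 ≡ 1, so λ ≡ 10.
  x = λ² - 7 - 8 = 100 - 15 ≡ 7; y = λ·(7 - 7) - 11 ≡ 2. → (7, 2)
4P: (7, 2) + (8, 8). λ = (8 - 2)/(8 - 7) ≡ 6/1 mod 13. 1⁻¹ ≡ 1 (mod 13), so λ ≡ 6.
  x = λ² - 7 - 8 = 36 - 15 ≡ 8; y = λ·(7 - 8) - 2 ≡ 5. → (8, 5)
5P: (8, 5) + (8, 8): same x and y₁ ≡ -y₂, so the sum is O.
5P = O, so the order is 5.

5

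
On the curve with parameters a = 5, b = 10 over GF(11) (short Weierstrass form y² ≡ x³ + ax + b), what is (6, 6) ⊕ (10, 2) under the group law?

(6, 6) + (10, 2). λ = (2 - 6)/(10 - 6) ≡ 7/4 mod 11. 4⁻¹ ≡ 3 (mod 11), so λ ≡ 10.
  x = λ² - 6 - 10 = 100 - 16 ≡ 7; y = λ·(6 - 7) - 6 ≡ 6. → (7, 6)

(7, 6)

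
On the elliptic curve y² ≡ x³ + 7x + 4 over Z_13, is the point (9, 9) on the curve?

y² = 9² ≡ 3; x³ + 7x + 4 = 796 ≡ 3 (mod 13). 3 = 3.

yes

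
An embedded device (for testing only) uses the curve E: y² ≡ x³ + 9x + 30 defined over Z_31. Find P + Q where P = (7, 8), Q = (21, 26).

(7, 8) + (21, 26). λ = (26 - 8)/(21 - 7) ≡ 18/14 mod 31. 14⁻¹ ≡ 20 (mod 31) since 14·20 = 280 ≡ 1, so λ ≡ 19.
  x = λ² - 7 - 21 = 361 - 28 ≡ 23; y = λ·(7 - 23) - 8 ≡ 29. → (23, 29)

(23, 29)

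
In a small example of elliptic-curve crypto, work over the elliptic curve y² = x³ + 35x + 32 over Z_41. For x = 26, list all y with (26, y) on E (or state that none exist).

none

x³ + 35x + 32 = 18518 ≡ 27 (mod 41).
27 is a non-residue mod 41; no y exists.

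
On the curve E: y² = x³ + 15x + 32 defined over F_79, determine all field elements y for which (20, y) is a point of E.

none

x³ + 15x + 32 = 8332 ≡ 37 (mod 79).
37 is a non-residue mod 79; no y exists.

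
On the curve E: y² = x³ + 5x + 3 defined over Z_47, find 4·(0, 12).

(2, 31)

Write P = (0, 12).
Repeated addition: build up to 4P.
2P: tangent at (0, 12): λ = (3·0² + 5)/(2·12) ≡ 5/24. 24⁻¹ ≡ 2 (mod 47) since 24·2 = 48 ≡ 1, so λ ≡ 5·2 ≡ 10.
  x = λ² - 0 - 0 = 100 - 0 ≡ 6; y = λ·(0 - 6) - 12 ≡ 22. → (6, 22)
3P: (6, 22) + (0, 12). λ = (12 - 22)/(0 - 6) ≡ 37/41 mod 47. 41⁻¹ ≡ 39 (mod 47), so λ ≡ 33.
  x = λ² - 6 - 0 = 1089 - 6 ≡ 2; y = λ·(6 - 2) - 22 ≡ 16. → (2, 16)
4P: (2, 16) + (0, 12). λ = (12 - 16)/(0 - 2) ≡ 43/45 mod 47. 45⁻¹ ≡ 23 (mod 47) since 45·23 = 1035 ≡ 1, so λ ≡ 2.
  x = λ² - 2 - 0 = 4 - 2 ≡ 2; y = λ·(2 - 2) - 16 ≡ 31. → (2, 31)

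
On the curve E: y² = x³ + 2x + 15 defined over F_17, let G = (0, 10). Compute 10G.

Repeated addition: build up to 10G.
2G: tangent at (0, 10): λ = (3·0² + 2)/(2·10) ≡ 2/3. 3⁻¹ ≡ 6 (mod 17) since 3·6 = 18 ≡ 1, so λ ≡ 2·6 ≡ 12.
  x = λ² - 0 - 0 = 144 - 0 ≡ 8; y = λ·(0 - 8) - 10 ≡ 13. → (8, 13)
3G: (8, 13) + (0, 10). λ = (10 - 13)/(0 - 8) ≡ 14/9 mod 17. 9⁻¹ ≡ 2 (mod 17), so λ ≡ 11.
  x = λ² - 8 - 0 = 121 - 8 ≡ 11; y = λ·(8 - 11) - 13 ≡ 5. → (11, 5)
4G: (11, 5) + (0, 10). λ = (10 - 5)/(0 - 11) ≡ 5/6 mod 17. 6⁻¹ ≡ 3 (mod 17), so λ ≡ 15.
  x = λ² - 11 - 0 = 225 - 11 ≡ 10; y = λ·(11 - 10) - 5 ≡ 10. → (10, 10)
5G: (10, 10) + (0, 10). λ = (10 - 10)/(0 - 10) ≡ 0/7 mod 17. 7⁻¹ ≡ 5 (mod 17), so λ ≡ 0.
  x = λ² - 10 - 0 = 0 - 10 ≡ 7; y = λ·(10 - 7) - 10 ≡ 7. → (7, 7)
6G: (7, 7) + (0, 10). λ = (10 - 7)/(0 - 7) ≡ 3/10 mod 17. 10⁻¹ ≡ 12 (mod 17), so λ ≡ 2.
  x = λ² - 7 - 0 = 4 - 7 ≡ 14; y = λ·(7 - 14) - 7 ≡ 13. → (14, 13)
7G: (14, 13) + (0, 10). λ = (10 - 13)/(0 - 14) ≡ 14/3 mod 17. 3⁻¹ ≡ 6 (mod 17), so λ ≡ 16.
  x = λ² - 14 - 0 = 256 - 14 ≡ 4; y = λ·(14 - 4) - 13 ≡ 11. → (4, 11)
8G: (4, 11) + (0, 10). λ = (10 - 11)/(0 - 4) ≡ 16/13 mod 17. 13⁻¹ ≡ 4 (mod 17) since 13·4 = 52 ≡ 1, so λ ≡ 13.
  x = λ² - 4 - 0 = 169 - 4 ≡ 12; y = λ·(4 - 12) - 11 ≡ 4. → (12, 4)
9G: (12, 4) + (0, 10). λ = (10 - 4)/(0 - 12) ≡ 6/5 mod 17. 5⁻¹ ≡ 7 (mod 17), so λ ≡ 8.
  x = λ² - 12 - 0 = 64 - 12 ≡ 1; y = λ·(12 - 1) - 4 ≡ 16. → (1, 16)
10G: (1, 16) + (0, 10). λ = (10 - 16)/(0 - 1) ≡ 11/16 mod 17. 16⁻¹ ≡ 16 (mod 17) since 16·16 = 256 ≡ 1, so λ ≡ 6.
  x = λ² - 1 - 0 = 36 - 1 ≡ 1; y = λ·(1 - 1) - 16 ≡ 1. → (1, 1)

(1, 1)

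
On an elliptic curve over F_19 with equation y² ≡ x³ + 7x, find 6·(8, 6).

(0, 0)

Write P = (8, 6).
Double-and-add on 6 = (110)₂. Start with P = (8, 6) for the leading 1-bit.
double: tangent at (8, 6): λ = (3·8² + 7)/(2·6) ≡ 9/12. 12⁻¹ ≡ 8 (mod 19) since 12·8 = 96 ≡ 1, so λ ≡ 9·8 ≡ 15.
  x = λ² - 8 - 8 = 225 - 16 ≡ 0; y = λ·(8 - 0) - 6 ≡ 0. → (0, 0)
add P: (0, 0) + (8, 6). λ = (6 - 0)/(8 - 0) ≡ 6/8 mod 19. 8⁻¹ ≡ 12 (mod 19) since 8·12 = 96 ≡ 1, so λ ≡ 15.
  x = λ² - 0 - 8 = 225 - 8 ≡ 8; y = λ·(0 - 8) - 0 ≡ 13. → (8, 13)
double: tangent at (8, 13): λ = (3·8² + 7)/(2·13) ≡ 9/7. 7⁻¹ ≡ 11 (mod 19) since 7·11 = 77 ≡ 1, so λ ≡ 9·11 ≡ 4.
  x = λ² - 8 - 8 = 16 - 16 ≡ 0; y = λ·(8 - 0) - 13 ≡ 0. → (0, 0)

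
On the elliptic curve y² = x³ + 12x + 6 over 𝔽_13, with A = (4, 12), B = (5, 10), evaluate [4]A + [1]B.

First 4A:
Double-and-add on 4 = (100)₂. Start with A = (4, 12) for the leading 1-bit.
double: tangent at (4, 12): λ = (3·4² + 12)/(2·12) ≡ 8/11. 11⁻¹ ≡ 6 (mod 13), so λ ≡ 8·6 ≡ 9.
  x = λ² - 4 - 4 = 81 - 8 ≡ 8; y = λ·(4 - 8) - 12 ≡ 4. → (8, 4)
double: tangent at (8, 4): λ = (3·8² + 12)/(2·4) ≡ 9/8. 8⁻¹ ≡ 5 (mod 13), so λ ≡ 9·5 ≡ 6.
  x = λ² - 8 - 8 = 36 - 16 ≡ 7; y = λ·(8 - 7) - 4 ≡ 2. → (7, 2)
4A = (7, 2).
Finally 4A + B:
(7, 2) + (5, 10). λ = (10 - 2)/(5 - 7) ≡ 8/11 mod 13. 11⁻¹ ≡ 6 (mod 13), so λ ≡ 9.
  x = λ² - 7 - 5 = 81 - 12 ≡ 4; y = λ·(7 - 4) - 2 ≡ 12. → (4, 12)

(4, 12)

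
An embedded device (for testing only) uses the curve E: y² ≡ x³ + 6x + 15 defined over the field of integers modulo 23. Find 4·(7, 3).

(20, 19)

Write Q = (7, 3).
Double-and-add on 4 = (100)₂. Start with Q = (7, 3) for the leading 1-bit.
double: tangent at (7, 3): λ = (3·7² + 6)/(2·3) ≡ 15/6. 6⁻¹ ≡ 4 (mod 23), so λ ≡ 15·4 ≡ 14.
  x = λ² - 7 - 7 = 196 - 14 ≡ 21; y = λ·(7 - 21) - 3 ≡ 8. → (21, 8)
double: tangent at (21, 8): λ = (3·21² + 6)/(2·8) ≡ 18/16. 16⁻¹ ≡ 13 (mod 23) since 16·13 = 208 ≡ 1, so λ ≡ 18·13 ≡ 4.
  x = λ² - 21 - 21 = 16 - 42 ≡ 20; y = λ·(21 - 20) - 8 ≡ 19. → (20, 19)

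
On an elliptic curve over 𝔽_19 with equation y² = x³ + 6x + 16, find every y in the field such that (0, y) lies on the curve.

x³ + 6x + 16 = 16 ≡ 16 (mod 19).
Square roots of 16 mod 19: 4 and 15 (since 4² = 16 ≡ 16).

4, 15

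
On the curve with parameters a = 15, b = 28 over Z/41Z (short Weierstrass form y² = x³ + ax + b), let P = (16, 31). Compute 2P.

tangent at (16, 31): λ = (3·16² + 15)/(2·31) ≡ 4/21. 21⁻¹ ≡ 2 (mod 41), so λ ≡ 4·2 ≡ 8.
  x = λ² - 16 - 16 = 64 - 32 ≡ 32; y = λ·(16 - 32) - 31 ≡ 5. → (32, 5)

(32, 5)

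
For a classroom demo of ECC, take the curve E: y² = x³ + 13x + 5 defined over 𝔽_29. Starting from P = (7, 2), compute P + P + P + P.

O

Repeated addition: build up to 4P.
2P: tangent at (7, 2): λ = (3·7² + 13)/(2·2) ≡ 15/4. 4⁻¹ ≡ 22 (mod 29) since 4·22 = 88 ≡ 1, so λ ≡ 15·22 ≡ 11.
  x = λ² - 7 - 7 = 121 - 14 ≡ 20; y = λ·(7 - 20) - 2 ≡ 0. → (20, 0)
3P: (20, 0) + (7, 2). λ = (2 - 0)/(7 - 20) ≡ 2/16 mod 29. 16⁻¹ ≡ 20 (mod 29), so λ ≡ 11.
  x = λ² - 20 - 7 = 121 - 27 ≡ 7; y = λ·(20 - 7) - 0 ≡ 27. → (7, 27)
4P: (7, 27) + (7, 2): same x and y₁ ≡ -y₂, so the sum is the point at infinity.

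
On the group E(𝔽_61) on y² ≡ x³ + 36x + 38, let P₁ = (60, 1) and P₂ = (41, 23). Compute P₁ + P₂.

(34, 1)

(60, 1) + (41, 23). λ = (23 - 1)/(41 - 60) ≡ 22/42 mod 61. 42⁻¹ ≡ 16 (mod 61), so λ ≡ 47.
  x = λ² - 60 - 41 = 2209 - 101 ≡ 34; y = λ·(60 - 34) - 1 ≡ 1. → (34, 1)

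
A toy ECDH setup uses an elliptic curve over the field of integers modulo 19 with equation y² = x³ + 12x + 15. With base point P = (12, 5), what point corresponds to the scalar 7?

(14, 18)

Repeated addition: build up to 7P.
2P: tangent at (12, 5): λ = (3·12² + 12)/(2·5) ≡ 7/10. 10⁻¹ ≡ 2 (mod 19), so λ ≡ 7·2 ≡ 14.
  x = λ² - 12 - 12 = 196 - 24 ≡ 1; y = λ·(12 - 1) - 5 ≡ 16. → (1, 16)
3P: (1, 16) + (12, 5). λ = (5 - 16)/(12 - 1) ≡ 8/11 mod 19. 11⁻¹ ≡ 7 (mod 19), so λ ≡ 18.
  x = λ² - 1 - 12 = 324 - 13 ≡ 7; y = λ·(1 - 7) - 16 ≡ 9. → (7, 9)
4P: (7, 9) + (12, 5). λ = (5 - 9)/(12 - 7) ≡ 15/5 mod 19. 5⁻¹ ≡ 4 (mod 19) since 5·4 = 20 ≡ 1, so λ ≡ 3.
  x = λ² - 7 - 12 = 9 - 19 ≡ 9; y = λ·(7 - 9) - 9 ≡ 4. → (9, 4)
5P: (9, 4) + (12, 5). λ = (5 - 4)/(12 - 9) ≡ 1/3 mod 19. 3⁻¹ ≡ 13 (mod 19), so λ ≡ 13.
  x = λ² - 9 - 12 = 169 - 21 ≡ 15; y = λ·(9 - 15) - 4 ≡ 13. → (15, 13)
6P: (15, 13) + (12, 5). λ = (5 - 13)/(12 - 15) ≡ 11/16 mod 19. 16⁻¹ ≡ 6 (mod 19), so λ ≡ 9.
  x = λ² - 15 - 12 = 81 - 27 ≡ 16; y = λ·(15 - 16) - 13 ≡ 16. → (16, 16)
7P: (16, 16) + (12, 5). λ = (5 - 16)/(12 - 16) ≡ 8/15 mod 19. 15⁻¹ ≡ 14 (mod 19), so λ ≡ 17.
  x = λ² - 16 - 12 = 289 - 28 ≡ 14; y = λ·(16 - 14) - 16 ≡ 18. → (14, 18)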